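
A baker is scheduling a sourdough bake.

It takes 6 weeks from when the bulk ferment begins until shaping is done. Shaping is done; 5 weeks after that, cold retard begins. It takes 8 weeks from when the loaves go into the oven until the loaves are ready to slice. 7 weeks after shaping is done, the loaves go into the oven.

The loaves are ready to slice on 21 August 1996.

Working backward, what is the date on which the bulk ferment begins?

27 March 1996

The loaves are ready to slice: Aug 21, 1996.
The loaves go into the oven: Aug 21, 1996 − 8 weeks = Jun 26, 1996.
Shaping is done: Jun 26, 1996 − 7 weeks = May 8, 1996.
The bulk ferment begins: May 8, 1996 − 6 weeks = Mar 27, 1996.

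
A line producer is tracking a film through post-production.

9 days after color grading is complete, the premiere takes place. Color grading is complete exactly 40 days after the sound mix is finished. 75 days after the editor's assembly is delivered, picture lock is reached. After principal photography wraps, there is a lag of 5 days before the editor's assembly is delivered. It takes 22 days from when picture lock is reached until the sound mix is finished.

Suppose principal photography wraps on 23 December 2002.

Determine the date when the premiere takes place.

Principal photography wraps: Dec 23, 2002.
The editor's assembly is delivered: Dec 23, 2002 + 5 days = Dec 28, 2002.
Picture lock is reached: Dec 28, 2002 + 75 days = Mar 13, 2003.
The sound mix is finished: Mar 13, 2003 + 22 days = Apr 4, 2003.
Color grading is complete: Apr 4, 2003 + 40 days = May 14, 2003.
The premiere takes place: May 14, 2003 + 9 days = May 23, 2003.

23 May 2003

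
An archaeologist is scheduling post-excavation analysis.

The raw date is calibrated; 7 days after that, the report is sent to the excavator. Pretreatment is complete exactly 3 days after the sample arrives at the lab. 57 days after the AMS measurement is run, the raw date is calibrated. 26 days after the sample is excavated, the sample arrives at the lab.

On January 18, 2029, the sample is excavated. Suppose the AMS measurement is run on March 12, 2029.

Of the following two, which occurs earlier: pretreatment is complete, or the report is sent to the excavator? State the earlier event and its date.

The sample is excavated: Jan 18, 2029.
The sample arrives at the lab: Jan 18, 2029 + 26 days = Feb 13, 2029.
Pretreatment is complete: Feb 13, 2029 + 3 days = Feb 16, 2029.
The AMS measurement is run: Mar 12, 2029.
The raw date is calibrated: Mar 12, 2029 + 57 days = May 8, 2029.
The report is sent to the excavator: May 8, 2029 + 7 days = May 15, 2029.
Comparing: pretreatment is complete on Feb 16, 2029 vs the report is sent to the excavator on May 15, 2029. Earlier: pretreatment is complete.

Pretreatment is complete — February 16, 2029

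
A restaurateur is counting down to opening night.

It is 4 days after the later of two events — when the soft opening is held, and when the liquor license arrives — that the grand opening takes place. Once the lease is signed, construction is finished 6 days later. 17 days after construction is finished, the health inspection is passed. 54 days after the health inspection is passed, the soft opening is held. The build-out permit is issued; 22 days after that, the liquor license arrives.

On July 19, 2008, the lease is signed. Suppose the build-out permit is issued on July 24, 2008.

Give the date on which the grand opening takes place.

October 8, 2008

The lease is signed: Jul 19, 2008.
Construction is finished: Jul 19, 2008 + 6 days = Jul 25, 2008.
The health inspection is passed: Jul 25, 2008 + 17 days = Aug 11, 2008.
The soft opening is held: Aug 11, 2008 + 54 days = Oct 4, 2008.
The build-out permit is issued: Jul 24, 2008.
The liquor license arrives: Jul 24, 2008 + 22 days = Aug 15, 2008.
Both prerequisites met — the soft opening is held (Oct 4, 2008), the liquor license arrives (Aug 15, 2008); the later is Oct 4, 2008.
The grand opening takes place: Oct 4, 2008 + 4 days = Oct 8, 2008.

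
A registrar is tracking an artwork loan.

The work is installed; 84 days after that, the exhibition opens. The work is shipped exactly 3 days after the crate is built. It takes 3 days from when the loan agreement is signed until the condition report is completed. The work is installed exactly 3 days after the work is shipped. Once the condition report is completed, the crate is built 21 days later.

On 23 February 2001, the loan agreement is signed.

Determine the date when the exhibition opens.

The loan agreement is signed: Feb 23, 2001.
The condition report is completed: Feb 23, 2001 + 3 days = Feb 26, 2001.
The crate is built: Feb 26, 2001 + 21 days = Mar 19, 2001.
The work is shipped: Mar 19, 2001 + 3 days = Mar 22, 2001.
The work is installed: Mar 22, 2001 + 3 days = Mar 25, 2001.
The exhibition opens: Mar 25, 2001 + 84 days = Jun 17, 2001.

17 June 2001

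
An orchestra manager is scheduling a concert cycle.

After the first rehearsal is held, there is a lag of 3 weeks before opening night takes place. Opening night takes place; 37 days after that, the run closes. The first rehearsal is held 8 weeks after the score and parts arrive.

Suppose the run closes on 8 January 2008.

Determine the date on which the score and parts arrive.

16 September 2007

The run closes: Jan 8, 2008.
Opening night takes place: Jan 8, 2008 − 37 days = Dec 2, 2007.
The first rehearsal is held: Dec 2, 2007 − 3 weeks = Nov 11, 2007.
The score and parts arrive: Nov 11, 2007 − 8 weeks = Sep 16, 2007.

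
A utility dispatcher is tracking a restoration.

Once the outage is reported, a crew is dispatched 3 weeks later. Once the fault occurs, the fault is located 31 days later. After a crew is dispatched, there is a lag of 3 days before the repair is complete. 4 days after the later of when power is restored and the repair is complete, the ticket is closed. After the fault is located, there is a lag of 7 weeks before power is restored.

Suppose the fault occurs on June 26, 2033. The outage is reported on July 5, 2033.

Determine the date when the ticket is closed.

The fault occurs: Jun 26, 2033.
The fault is located: Jun 26, 2033 + 31 days = Jul 27, 2033.
Power is restored: Jul 27, 2033 + 7 weeks = Sep 14, 2033.
The outage is reported: Jul 5, 2033.
A crew is dispatched: Jul 5, 2033 + 3 weeks = Jul 26, 2033.
The repair is complete: Jul 26, 2033 + 3 days = Jul 29, 2033.
Both prerequisites met — power is restored (Sep 14, 2033), the repair is complete (Jul 29, 2033); the later is Sep 14, 2033.
The ticket is closed: Sep 14, 2033 + 4 days = Sep 18, 2033.

September 18, 2033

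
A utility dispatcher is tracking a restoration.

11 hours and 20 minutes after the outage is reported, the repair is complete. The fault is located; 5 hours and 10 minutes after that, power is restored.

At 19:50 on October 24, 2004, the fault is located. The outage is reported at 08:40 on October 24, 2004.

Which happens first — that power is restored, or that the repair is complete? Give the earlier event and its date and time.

The fault is located: 19:50 Oct 24, 2004.
Power is restored: 19:50 Oct 24, 2004 + 5h10m = 01:00 Oct 25, 2004.
The outage is reported: 08:40 Oct 24, 2004.
The repair is complete: 08:40 Oct 24, 2004 + 11h20m = 20:00 Oct 24, 2004.
Comparing: power is restored at 01:00 Oct 25, 2004 vs the repair is complete at 20:00 Oct 24, 2004. Earlier: the repair is complete.

The repair is complete — 20:00 on October 24, 2004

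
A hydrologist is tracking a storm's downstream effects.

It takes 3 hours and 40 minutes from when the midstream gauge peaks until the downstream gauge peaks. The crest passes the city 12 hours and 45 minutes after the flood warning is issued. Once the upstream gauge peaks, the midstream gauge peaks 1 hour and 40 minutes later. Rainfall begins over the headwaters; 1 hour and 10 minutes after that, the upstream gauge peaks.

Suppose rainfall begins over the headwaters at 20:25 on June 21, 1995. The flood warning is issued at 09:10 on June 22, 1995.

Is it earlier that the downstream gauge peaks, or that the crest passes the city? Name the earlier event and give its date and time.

Rainfall begins over the headwaters: 20:25 Jun 21, 1995.
The upstream gauge peaks: 20:25 Jun 21, 1995 + 1h10m = 21:35 Jun 21, 1995.
The midstream gauge peaks: 21:35 Jun 21, 1995 + 1h40m = 23:15 Jun 21, 1995.
The downstream gauge peaks: 23:15 Jun 21, 1995 + 3h40m = 02:55 Jun 22, 1995.
The flood warning is issued: 09:10 Jun 22, 1995.
The crest passes the city: 09:10 Jun 22, 1995 + 12h45m = 21:55 Jun 22, 1995.
Comparing: the downstream gauge peaks at 02:55 Jun 22, 1995 vs the crest passes the city at 21:55 Jun 22, 1995. Earlier: the downstream gauge peaks.

The downstream gauge peaks — 02:55 on June 22, 1995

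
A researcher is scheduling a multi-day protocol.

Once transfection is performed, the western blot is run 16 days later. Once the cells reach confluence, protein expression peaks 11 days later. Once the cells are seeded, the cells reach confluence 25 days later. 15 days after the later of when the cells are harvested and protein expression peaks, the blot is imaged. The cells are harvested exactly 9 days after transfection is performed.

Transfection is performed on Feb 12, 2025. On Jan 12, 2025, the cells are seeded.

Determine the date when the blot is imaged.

Mar 8, 2025

Transfection is performed: Feb 12, 2025.
The cells are harvested: Feb 12, 2025 + 9 days = Feb 21, 2025.
The cells are seeded: Jan 12, 2025.
The cells reach confluence: Jan 12, 2025 + 25 days = Feb 6, 2025.
Protein expression peaks: Feb 6, 2025 + 11 days = Feb 17, 2025.
Both prerequisites met — the cells are harvested (Feb 21, 2025), protein expression peaks (Feb 17, 2025); the later is Feb 21, 2025.
The blot is imaged: Feb 21, 2025 + 15 days = Mar 8, 2025.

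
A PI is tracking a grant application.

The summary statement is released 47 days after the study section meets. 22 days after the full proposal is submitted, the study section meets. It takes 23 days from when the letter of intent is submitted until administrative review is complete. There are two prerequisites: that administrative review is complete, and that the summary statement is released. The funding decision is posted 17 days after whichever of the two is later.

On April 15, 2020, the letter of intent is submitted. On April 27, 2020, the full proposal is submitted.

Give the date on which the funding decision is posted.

The letter of intent is submitted: Apr 15, 2020.
Administrative review is complete: Apr 15, 2020 + 23 days = May 8, 2020.
The full proposal is submitted: Apr 27, 2020.
The study section meets: Apr 27, 2020 + 22 days = May 19, 2020.
The summary statement is released: May 19, 2020 + 47 days = Jul 5, 2020.
Both prerequisites met — administrative review is complete (May 8, 2020), the summary statement is released (Jul 5, 2020); the later is Jul 5, 2020.
The funding decision is posted: Jul 5, 2020 + 17 days = Jul 22, 2020.

July 22, 2020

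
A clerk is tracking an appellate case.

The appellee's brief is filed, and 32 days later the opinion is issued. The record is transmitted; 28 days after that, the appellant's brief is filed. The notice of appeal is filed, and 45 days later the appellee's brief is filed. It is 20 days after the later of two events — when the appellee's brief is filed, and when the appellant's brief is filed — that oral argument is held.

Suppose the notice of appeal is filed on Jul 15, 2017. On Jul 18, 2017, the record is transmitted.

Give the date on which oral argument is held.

Sep 18, 2017

The notice of appeal is filed: Jul 15, 2017.
The appellee's brief is filed: Jul 15, 2017 + 45 days = Aug 29, 2017.
The record is transmitted: Jul 18, 2017.
The appellant's brief is filed: Jul 18, 2017 + 28 days = Aug 15, 2017.
Both prerequisites met — the appellee's brief is filed (Aug 29, 2017), the appellant's brief is filed (Aug 15, 2017); the later is Aug 29, 2017.
Oral argument is held: Aug 29, 2017 + 20 days = Sep 18, 2017.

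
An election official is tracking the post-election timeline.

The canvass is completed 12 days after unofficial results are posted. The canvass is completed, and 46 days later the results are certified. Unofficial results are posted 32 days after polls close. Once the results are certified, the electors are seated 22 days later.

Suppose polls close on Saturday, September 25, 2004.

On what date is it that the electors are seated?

Saturday, January 15, 2005

Polls close: Sep 25, 2004.
Unofficial results are posted: Sep 25, 2004 + 32 days = Oct 27, 2004.
The canvass is completed: Oct 27, 2004 + 12 days = Nov 8, 2004.
The results are certified: Nov 8, 2004 + 46 days = Dec 24, 2004.
The electors are seated: Dec 24, 2004 + 22 days = Jan 15, 2005.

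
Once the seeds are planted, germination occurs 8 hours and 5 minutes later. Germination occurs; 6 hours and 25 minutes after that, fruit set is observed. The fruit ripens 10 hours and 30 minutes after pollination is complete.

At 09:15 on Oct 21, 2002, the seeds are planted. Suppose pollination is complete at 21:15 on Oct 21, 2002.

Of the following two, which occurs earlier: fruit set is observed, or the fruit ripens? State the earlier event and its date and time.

Fruit set is observed — 23:45 on Oct 21, 2002

The seeds are planted: 09:15 Oct 21, 2002.
Germination occurs: 09:15 Oct 21, 2002 + 8h05m = 17:20 Oct 21, 2002.
Fruit set is observed: 17:20 Oct 21, 2002 + 6h25m = 23:45 Oct 21, 2002.
Pollination is complete: 21:15 Oct 21, 2002.
The fruit ripens: 21:15 Oct 21, 2002 + 10h30m = 07:45 Oct 22, 2002.
Comparing: fruit set is observed at 23:45 Oct 21, 2002 vs the fruit ripens at 07:45 Oct 22, 2002. Earlier: fruit set is observed.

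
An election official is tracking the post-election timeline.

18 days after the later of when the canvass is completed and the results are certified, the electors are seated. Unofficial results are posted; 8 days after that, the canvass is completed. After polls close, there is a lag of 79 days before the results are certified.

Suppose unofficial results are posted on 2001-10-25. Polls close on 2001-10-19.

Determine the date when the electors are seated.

Unofficial results are posted: Oct 25, 2001.
The canvass is completed: Oct 25, 2001 + 8 days = Nov 2, 2001.
Polls close: Oct 19, 2001.
The results are certified: Oct 19, 2001 + 79 days = Jan 6, 2002.
Both prerequisites met — the canvass is completed (Nov 2, 2001), the results are certified (Jan 6, 2002); the later is Jan 6, 2002.
The electors are seated: Jan 6, 2002 + 18 days = Jan 24, 2002.

2002-01-24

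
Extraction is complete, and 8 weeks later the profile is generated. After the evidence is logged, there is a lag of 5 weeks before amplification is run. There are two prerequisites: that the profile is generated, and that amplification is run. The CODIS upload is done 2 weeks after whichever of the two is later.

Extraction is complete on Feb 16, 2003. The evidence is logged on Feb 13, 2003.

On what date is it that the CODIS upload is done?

Apr 27, 2003

Extraction is complete: Feb 16, 2003.
The profile is generated: Feb 16, 2003 + 8 weeks = Apr 13, 2003.
The evidence is logged: Feb 13, 2003.
Amplification is run: Feb 13, 2003 + 5 weeks = Mar 20, 2003.
Both prerequisites met — the profile is generated (Apr 13, 2003), amplification is run (Mar 20, 2003); the later is Apr 13, 2003.
The CODIS upload is done: Apr 13, 2003 + 2 weeks = Apr 27, 2003.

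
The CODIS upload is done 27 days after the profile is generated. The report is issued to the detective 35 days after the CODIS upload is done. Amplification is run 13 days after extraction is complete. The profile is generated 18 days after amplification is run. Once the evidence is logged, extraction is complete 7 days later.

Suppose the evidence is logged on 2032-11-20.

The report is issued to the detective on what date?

The evidence is logged: Nov 20, 2032.
Extraction is complete: Nov 20, 2032 + 7 days = Nov 27, 2032.
Amplification is run: Nov 27, 2032 + 13 days = Dec 10, 2032.
The profile is generated: Dec 10, 2032 + 18 days = Dec 28, 2032.
The CODIS upload is done: Dec 28, 2032 + 27 days = Jan 24, 2033.
The report is issued to the detective: Jan 24, 2033 + 35 days = Feb 28, 2033.

2033-02-28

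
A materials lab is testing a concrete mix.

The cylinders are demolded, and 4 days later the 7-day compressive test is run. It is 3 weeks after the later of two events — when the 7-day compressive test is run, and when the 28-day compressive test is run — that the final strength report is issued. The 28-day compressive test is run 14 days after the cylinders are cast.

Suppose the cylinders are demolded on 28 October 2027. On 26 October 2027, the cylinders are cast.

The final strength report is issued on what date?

30 November 2027

The cylinders are demolded: Oct 28, 2027.
The 7-day compressive test is run: Oct 28, 2027 + 4 days = Nov 1, 2027.
The cylinders are cast: Oct 26, 2027.
The 28-day compressive test is run: Oct 26, 2027 + 14 days = Nov 9, 2027.
Both prerequisites met — the 7-day compressive test is run (Nov 1, 2027), the 28-day compressive test is run (Nov 9, 2027); the later is Nov 9, 2027.
The final strength report is issued: Nov 9, 2027 + 3 weeks = Nov 30, 2027.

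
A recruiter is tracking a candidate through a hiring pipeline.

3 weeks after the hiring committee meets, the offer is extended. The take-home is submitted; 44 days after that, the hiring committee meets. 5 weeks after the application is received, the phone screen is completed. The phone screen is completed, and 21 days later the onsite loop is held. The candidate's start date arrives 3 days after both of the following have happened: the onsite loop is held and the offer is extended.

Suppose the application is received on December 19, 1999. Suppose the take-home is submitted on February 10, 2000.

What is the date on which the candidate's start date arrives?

The application is received: Dec 19, 1999.
The phone screen is completed: Dec 19, 1999 + 5 weeks = Jan 23, 2000.
The onsite loop is held: Jan 23, 2000 + 21 days = Feb 13, 2000.
The take-home is submitted: Feb 10, 2000.
The hiring committee meets: Feb 10, 2000 + 44 days = Mar 25, 2000.
The offer is extended: Mar 25, 2000 + 3 weeks = Apr 15, 2000.
Both prerequisites met — the onsite loop is held (Feb 13, 2000), the offer is extended (Apr 15, 2000); the later is Apr 15, 2000.
The candidate's start date arrives: Apr 15, 2000 + 3 days = Apr 18, 2000.

April 18, 2000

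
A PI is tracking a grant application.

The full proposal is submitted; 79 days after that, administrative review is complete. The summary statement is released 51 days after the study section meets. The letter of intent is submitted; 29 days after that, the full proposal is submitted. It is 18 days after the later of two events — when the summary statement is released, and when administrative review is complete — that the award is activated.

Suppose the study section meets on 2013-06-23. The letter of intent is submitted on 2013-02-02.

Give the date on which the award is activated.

The study section meets: Jun 23, 2013.
The summary statement is released: Jun 23, 2013 + 51 days = Aug 13, 2013.
The letter of intent is submitted: Feb 2, 2013.
The full proposal is submitted: Feb 2, 2013 + 29 days = Mar 3, 2013.
Administrative review is complete: Mar 3, 2013 + 79 days = May 21, 2013.
Both prerequisites met — the summary statement is released (Aug 13, 2013), administrative review is complete (May 21, 2013); the later is Aug 13, 2013.
The award is activated: Aug 13, 2013 + 18 days = Aug 31, 2013.

2013-08-31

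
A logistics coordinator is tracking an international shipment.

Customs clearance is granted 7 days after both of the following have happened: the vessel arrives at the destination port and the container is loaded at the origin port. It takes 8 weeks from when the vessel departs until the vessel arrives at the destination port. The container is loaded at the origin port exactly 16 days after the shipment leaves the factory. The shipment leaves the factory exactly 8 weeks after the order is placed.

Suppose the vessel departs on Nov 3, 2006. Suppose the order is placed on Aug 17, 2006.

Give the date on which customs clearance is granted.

The vessel departs: Nov 3, 2006.
The vessel arrives at the destination port: Nov 3, 2006 + 8 weeks = Dec 29, 2006.
The order is placed: Aug 17, 2006.
The shipment leaves the factory: Aug 17, 2006 + 8 weeks = Oct 12, 2006.
The container is loaded at the origin port: Oct 12, 2006 + 16 days = Oct 28, 2006.
Both prerequisites met — the vessel arrives at the destination port (Dec 29, 2006), the container is loaded at the origin port (Oct 28, 2006); the later is Dec 29, 2006.
Customs clearance is granted: Dec 29, 2006 + 7 days = Jan 5, 2007.

Jan 5, 2007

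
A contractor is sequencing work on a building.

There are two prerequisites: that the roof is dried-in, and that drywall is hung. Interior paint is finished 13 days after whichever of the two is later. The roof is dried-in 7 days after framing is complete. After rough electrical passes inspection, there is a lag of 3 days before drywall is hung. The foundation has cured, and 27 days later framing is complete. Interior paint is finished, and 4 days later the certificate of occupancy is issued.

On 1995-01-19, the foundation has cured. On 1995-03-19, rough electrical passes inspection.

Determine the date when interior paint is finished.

1995-04-04

The foundation has cured: Jan 19, 1995.
Framing is complete: Jan 19, 1995 + 27 days = Feb 15, 1995.
The roof is dried-in: Feb 15, 1995 + 7 days = Feb 22, 1995.
Rough electrical passes inspection: Mar 19, 1995.
Drywall is hung: Mar 19, 1995 + 3 days = Mar 22, 1995.
Both prerequisites met — the roof is dried-in (Feb 22, 1995), drywall is hung (Mar 22, 1995); the later is Mar 22, 1995.
Interior paint is finished: Mar 22, 1995 + 13 days = Apr 4, 1995.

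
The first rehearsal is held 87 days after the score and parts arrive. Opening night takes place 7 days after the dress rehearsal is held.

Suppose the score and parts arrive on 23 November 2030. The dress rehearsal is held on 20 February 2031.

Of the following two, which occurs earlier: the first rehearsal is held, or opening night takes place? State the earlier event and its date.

The score and parts arrive: Nov 23, 2030.
The first rehearsal is held: Nov 23, 2030 + 87 days = Feb 18, 2031.
The dress rehearsal is held: Feb 20, 2031.
Opening night takes place: Feb 20, 2031 + 7 days = Feb 27, 2031.
Comparing: the first rehearsal is held on Feb 18, 2031 vs opening night takes place on Feb 27, 2031. Earlier: the first rehearsal is held.

The first rehearsal is held — 18 February 2031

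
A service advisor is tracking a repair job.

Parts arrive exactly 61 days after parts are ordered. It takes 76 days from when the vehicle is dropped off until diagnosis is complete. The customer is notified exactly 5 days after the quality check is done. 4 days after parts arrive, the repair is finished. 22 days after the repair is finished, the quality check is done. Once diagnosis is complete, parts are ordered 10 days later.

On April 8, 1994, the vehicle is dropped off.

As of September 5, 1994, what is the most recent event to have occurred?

Parts arrive

The vehicle is dropped off: Apr 8, 1994.
Diagnosis is complete: Apr 8, 1994 + 76 days = Jun 23, 1994.
Parts are ordered: Jun 23, 1994 + 10 days = Jul 3, 1994.
Parts arrive: Jul 3, 1994 + 61 days = Sep 2, 1994.
The repair is finished: Sep 2, 1994 + 4 days = Sep 6, 1994.
The quality check is done: Sep 6, 1994 + 22 days = Sep 28, 1994.
The customer is notified: Sep 28, 1994 + 5 days = Oct 3, 1994.
Sep 5, 1994 falls between when parts arrive (Sep 2, 1994) and when the repair is finished (Sep 6, 1994).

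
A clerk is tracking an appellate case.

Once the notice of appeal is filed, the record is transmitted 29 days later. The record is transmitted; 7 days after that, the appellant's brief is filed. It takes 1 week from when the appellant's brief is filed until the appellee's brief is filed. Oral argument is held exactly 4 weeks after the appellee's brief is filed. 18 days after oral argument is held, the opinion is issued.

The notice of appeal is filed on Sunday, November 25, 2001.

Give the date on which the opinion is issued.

The notice of appeal is filed: Nov 25, 2001.
The record is transmitted: Nov 25, 2001 + 29 days = Dec 24, 2001.
The appellant's brief is filed: Dec 24, 2001 + 7 days = Dec 31, 2001.
The appellee's brief is filed: Dec 31, 2001 + 1 week = Jan 7, 2002.
Oral argument is held: Jan 7, 2002 + 4 weeks = Feb 4, 2002.
The opinion is issued: Feb 4, 2002 + 18 days = Feb 22, 2002.

Friday, February 22, 2002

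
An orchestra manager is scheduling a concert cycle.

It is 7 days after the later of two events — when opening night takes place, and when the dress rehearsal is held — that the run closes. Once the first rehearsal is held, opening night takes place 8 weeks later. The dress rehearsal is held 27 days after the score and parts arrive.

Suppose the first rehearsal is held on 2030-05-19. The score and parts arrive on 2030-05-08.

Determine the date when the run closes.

The first rehearsal is held: May 19, 2030.
Opening night takes place: May 19, 2030 + 8 weeks = Jul 14, 2030.
The score and parts arrive: May 8, 2030.
The dress rehearsal is held: May 8, 2030 + 27 days = Jun 4, 2030.
Both prerequisites met — opening night takes place (Jul 14, 2030), the dress rehearsal is held (Jun 4, 2030); the later is Jul 14, 2030.
The run closes: Jul 14, 2030 + 7 days = Jul 21, 2030.

2030-07-21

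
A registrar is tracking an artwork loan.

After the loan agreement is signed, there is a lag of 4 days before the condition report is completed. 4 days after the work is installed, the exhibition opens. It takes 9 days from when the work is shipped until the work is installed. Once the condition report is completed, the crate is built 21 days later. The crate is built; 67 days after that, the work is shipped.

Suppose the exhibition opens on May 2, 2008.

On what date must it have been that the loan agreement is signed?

The exhibition opens: May 2, 2008.
The work is installed: May 2, 2008 − 4 days = Apr 28, 2008.
The work is shipped: Apr 28, 2008 − 9 days = Apr 19, 2008.
The crate is built: Apr 19, 2008 − 67 days = Feb 12, 2008.
The condition report is completed: Feb 12, 2008 − 21 days = Jan 22, 2008.
The loan agreement is signed: Jan 22, 2008 − 4 days = Jan 18, 2008.

January 18, 2008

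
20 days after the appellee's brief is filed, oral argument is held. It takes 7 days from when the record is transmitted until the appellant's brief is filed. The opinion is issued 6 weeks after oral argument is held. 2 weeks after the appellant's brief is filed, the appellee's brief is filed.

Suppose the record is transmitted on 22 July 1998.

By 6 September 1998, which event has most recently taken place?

The record is transmitted: Jul 22, 1998.
The appellant's brief is filed: Jul 22, 1998 + 7 days = Jul 29, 1998.
The appellee's brief is filed: Jul 29, 1998 + 2 weeks = Aug 12, 1998.
Oral argument is held: Aug 12, 1998 + 20 days = Sep 1, 1998.
The opinion is issued: Sep 1, 1998 + 6 weeks = Oct 13, 1998.
Sep 6, 1998 falls between when oral argument is held (Sep 1, 1998) and when the opinion is issued (Oct 13, 1998).

Oral argument is held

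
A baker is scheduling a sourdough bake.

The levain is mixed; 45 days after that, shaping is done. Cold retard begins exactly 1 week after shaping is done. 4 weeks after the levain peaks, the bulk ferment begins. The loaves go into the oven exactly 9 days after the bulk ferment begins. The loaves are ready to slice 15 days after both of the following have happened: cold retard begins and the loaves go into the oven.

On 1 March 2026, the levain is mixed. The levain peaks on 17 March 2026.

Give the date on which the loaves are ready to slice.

The levain is mixed: Mar 1, 2026.
Shaping is done: Mar 1, 2026 + 45 days = Apr 15, 2026.
Cold retard begins: Apr 15, 2026 + 1 week = Apr 22, 2026.
The levain peaks: Mar 17, 2026.
The bulk ferment begins: Mar 17, 2026 + 4 weeks = Apr 14, 2026.
The loaves go into the oven: Apr 14, 2026 + 9 days = Apr 23, 2026.
Both prerequisites met — cold retard begins (Apr 22, 2026), the loaves go into the oven (Apr 23, 2026); the later is Apr 23, 2026.
The loaves are ready to slice: Apr 23, 2026 + 15 days = May 8, 2026.

8 May 2026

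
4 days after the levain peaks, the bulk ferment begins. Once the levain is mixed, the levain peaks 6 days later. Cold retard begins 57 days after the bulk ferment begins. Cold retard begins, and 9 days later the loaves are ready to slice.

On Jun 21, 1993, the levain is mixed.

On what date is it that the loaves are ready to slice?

Sep 5, 1993

The levain is mixed: Jun 21, 1993.
The levain peaks: Jun 21, 1993 + 6 days = Jun 27, 1993.
The bulk ferment begins: Jun 27, 1993 + 4 days = Jul 1, 1993.
Cold retard begins: Jul 1, 1993 + 57 days = Aug 27, 1993.
The loaves are ready to slice: Aug 27, 1993 + 9 days = Sep 5, 1993.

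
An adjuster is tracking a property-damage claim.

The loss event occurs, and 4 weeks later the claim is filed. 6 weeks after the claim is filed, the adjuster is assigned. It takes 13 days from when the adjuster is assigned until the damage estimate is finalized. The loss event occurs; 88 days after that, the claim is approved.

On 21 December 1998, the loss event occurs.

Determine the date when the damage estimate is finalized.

The loss event occurs: Dec 21, 1998.
The claim is filed: Dec 21, 1998 + 4 weeks = Jan 18, 1999.
The adjuster is assigned: Jan 18, 1999 + 6 weeks = Mar 1, 1999.
The damage estimate is finalized: Mar 1, 1999 + 13 days = Mar 14, 1999.

14 March 1999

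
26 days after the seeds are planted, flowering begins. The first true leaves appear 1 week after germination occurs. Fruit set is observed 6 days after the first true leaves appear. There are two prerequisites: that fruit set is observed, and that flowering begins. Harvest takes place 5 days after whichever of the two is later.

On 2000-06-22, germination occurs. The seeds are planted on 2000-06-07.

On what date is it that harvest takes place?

2000-07-10

Germination occurs: Jun 22, 2000.
The first true leaves appear: Jun 22, 2000 + 1 week = Jun 29, 2000.
Fruit set is observed: Jun 29, 2000 + 6 days = Jul 5, 2000.
The seeds are planted: Jun 7, 2000.
Flowering begins: Jun 7, 2000 + 26 days = Jul 3, 2000.
Both prerequisites met — fruit set is observed (Jul 5, 2000), flowering begins (Jul 3, 2000); the later is Jul 5, 2000.
Harvest takes place: Jul 5, 2000 + 5 days = Jul 10, 2000.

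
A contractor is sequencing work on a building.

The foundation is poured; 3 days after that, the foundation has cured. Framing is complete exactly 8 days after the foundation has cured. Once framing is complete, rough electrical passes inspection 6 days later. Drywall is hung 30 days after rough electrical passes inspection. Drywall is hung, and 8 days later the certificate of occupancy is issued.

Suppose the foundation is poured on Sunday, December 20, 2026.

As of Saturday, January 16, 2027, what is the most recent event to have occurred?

Rough electrical passes inspection

The foundation is poured: Dec 20, 2026.
The foundation has cured: Dec 20, 2026 + 3 days = Dec 23, 2026.
Framing is complete: Dec 23, 2026 + 8 days = Dec 31, 2026.
Rough electrical passes inspection: Dec 31, 2026 + 6 days = Jan 6, 2027.
Drywall is hung: Jan 6, 2027 + 30 days = Feb 5, 2027.
The certificate of occupancy is issued: Feb 5, 2027 + 8 days = Feb 13, 2027.
Jan 16, 2027 falls between when rough electrical passes inspection (Jan 6, 2027) and when drywall is hung (Feb 5, 2027).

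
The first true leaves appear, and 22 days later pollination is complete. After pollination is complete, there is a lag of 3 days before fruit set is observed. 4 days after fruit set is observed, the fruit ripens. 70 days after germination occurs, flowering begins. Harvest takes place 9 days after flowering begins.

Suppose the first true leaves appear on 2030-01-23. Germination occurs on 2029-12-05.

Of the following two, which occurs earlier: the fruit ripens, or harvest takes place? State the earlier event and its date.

The fruit ripens — 2030-02-21

The first true leaves appear: Jan 23, 2030.
Pollination is complete: Jan 23, 2030 + 22 days = Feb 14, 2030.
Fruit set is observed: Feb 14, 2030 + 3 days = Feb 17, 2030.
The fruit ripens: Feb 17, 2030 + 4 days = Feb 21, 2030.
Germination occurs: Dec 5, 2029.
Flowering begins: Dec 5, 2029 + 70 days = Feb 13, 2030.
Harvest takes place: Feb 13, 2030 + 9 days = Feb 22, 2030.
Comparing: the fruit ripens on Feb 21, 2030 vs harvest takes place on Feb 22, 2030. Earlier: the fruit ripens.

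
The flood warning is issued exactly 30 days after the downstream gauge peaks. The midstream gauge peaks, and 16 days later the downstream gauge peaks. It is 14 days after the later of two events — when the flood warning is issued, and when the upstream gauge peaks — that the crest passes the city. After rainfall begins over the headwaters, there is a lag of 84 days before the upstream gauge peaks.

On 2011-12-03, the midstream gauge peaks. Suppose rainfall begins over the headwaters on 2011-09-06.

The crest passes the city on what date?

The midstream gauge peaks: Dec 3, 2011.
The downstream gauge peaks: Dec 3, 2011 + 16 days = Dec 19, 2011.
The flood warning is issued: Dec 19, 2011 + 30 days = Jan 18, 2012.
Rainfall begins over the headwaters: Sep 6, 2011.
The upstream gauge peaks: Sep 6, 2011 + 84 days = Nov 29, 2011.
Both prerequisites met — the flood warning is issued (Jan 18, 2012), the upstream gauge peaks (Nov 29, 2011); the later is Jan 18, 2012.
The crest passes the city: Jan 18, 2012 + 14 days = Feb 1, 2012.

2012-02-01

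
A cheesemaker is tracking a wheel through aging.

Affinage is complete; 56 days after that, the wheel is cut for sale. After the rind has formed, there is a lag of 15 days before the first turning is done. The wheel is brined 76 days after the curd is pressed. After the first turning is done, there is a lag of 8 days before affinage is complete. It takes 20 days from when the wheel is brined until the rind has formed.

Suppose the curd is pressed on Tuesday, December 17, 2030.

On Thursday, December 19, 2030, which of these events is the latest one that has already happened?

The curd is pressed: Dec 17, 2030.
The wheel is brined: Dec 17, 2030 + 76 days = Mar 3, 2031.
The rind has formed: Mar 3, 2031 + 20 days = Mar 23, 2031.
The first turning is done: Mar 23, 2031 + 15 days = Apr 7, 2031.
Affinage is complete: Apr 7, 2031 + 8 days = Apr 15, 2031.
The wheel is cut for sale: Apr 15, 2031 + 56 days = Jun 10, 2031.
Dec 19, 2030 falls between when the curd is pressed (Dec 17, 2030) and when the wheel is brined (Mar 3, 2031).

The curd is pressed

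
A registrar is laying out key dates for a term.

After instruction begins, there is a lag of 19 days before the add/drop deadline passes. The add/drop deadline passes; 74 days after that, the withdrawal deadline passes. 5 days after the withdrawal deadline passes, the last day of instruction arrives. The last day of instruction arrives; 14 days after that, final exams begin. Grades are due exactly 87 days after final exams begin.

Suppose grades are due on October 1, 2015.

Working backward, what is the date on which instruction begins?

Grades are due: Oct 1, 2015.
Final exams begin: Oct 1, 2015 − 87 days = Jul 6, 2015.
The last day of instruction arrives: Jul 6, 2015 − 14 days = Jun 22, 2015.
The withdrawal deadline passes: Jun 22, 2015 − 5 days = Jun 17, 2015.
The add/drop deadline passes: Jun 17, 2015 − 74 days = Apr 4, 2015.
Instruction begins: Apr 4, 2015 − 19 days = Mar 16, 2015.

March 16, 2015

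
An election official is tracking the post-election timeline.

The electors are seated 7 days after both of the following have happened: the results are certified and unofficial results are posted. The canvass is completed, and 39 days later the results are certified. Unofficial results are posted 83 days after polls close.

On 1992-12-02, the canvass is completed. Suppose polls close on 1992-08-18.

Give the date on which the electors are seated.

1993-01-17

The canvass is completed: Dec 2, 1992.
The results are certified: Dec 2, 1992 + 39 days = Jan 10, 1993.
Polls close: Aug 18, 1992.
Unofficial results are posted: Aug 18, 1992 + 83 days = Nov 9, 1992.
Both prerequisites met — the results are certified (Jan 10, 1993), unofficial results are posted (Nov 9, 1992); the later is Jan 10, 1993.
The electors are seated: Jan 10, 1993 + 7 days = Jan 17, 1993.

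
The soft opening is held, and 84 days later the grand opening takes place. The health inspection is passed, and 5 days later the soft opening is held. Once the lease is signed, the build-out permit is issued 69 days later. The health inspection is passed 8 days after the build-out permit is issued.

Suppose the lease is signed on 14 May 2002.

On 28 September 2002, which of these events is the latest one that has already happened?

The soft opening is held

The lease is signed: May 14, 2002.
The build-out permit is issued: May 14, 2002 + 69 days = Jul 22, 2002.
The health inspection is passed: Jul 22, 2002 + 8 days = Jul 30, 2002.
The soft opening is held: Jul 30, 2002 + 5 days = Aug 4, 2002.
The grand opening takes place: Aug 4, 2002 + 84 days = Oct 27, 2002.
Sep 28, 2002 falls between when the soft opening is held (Aug 4, 2002) and when the grand opening takes place (Oct 27, 2002).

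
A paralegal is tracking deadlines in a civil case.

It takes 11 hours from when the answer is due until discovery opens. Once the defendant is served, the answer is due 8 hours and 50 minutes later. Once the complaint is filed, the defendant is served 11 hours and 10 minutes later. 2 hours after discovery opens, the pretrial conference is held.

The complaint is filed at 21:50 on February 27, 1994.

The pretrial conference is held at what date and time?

06:50 on March 1, 1994

The complaint is filed: 21:50 Feb 27, 1994.
The defendant is served: 21:50 Feb 27, 1994 + 11h10m = 09:00 Feb 28, 1994.
The answer is due: 09:00 Feb 28, 1994 + 8h50m = 17:50 Feb 28, 1994.
Discovery opens: 17:50 Feb 28, 1994 + 11h = 04:50 Mar 1, 1994.
The pretrial conference is held: 04:50 Mar 1, 1994 + 2h = 06:50 Mar 1, 1994.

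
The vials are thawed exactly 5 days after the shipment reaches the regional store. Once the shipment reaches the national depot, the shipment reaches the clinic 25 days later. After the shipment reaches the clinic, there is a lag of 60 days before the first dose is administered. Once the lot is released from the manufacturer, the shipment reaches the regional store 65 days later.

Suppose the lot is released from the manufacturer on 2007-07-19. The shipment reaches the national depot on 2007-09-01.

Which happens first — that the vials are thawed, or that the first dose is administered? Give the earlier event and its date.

The vials are thawed — 2007-09-27

The lot is released from the manufacturer: Jul 19, 2007.
The shipment reaches the regional store: Jul 19, 2007 + 65 days = Sep 22, 2007.
The vials are thawed: Sep 22, 2007 + 5 days = Sep 27, 2007.
The shipment reaches the national depot: Sep 1, 2007.
The shipment reaches the clinic: Sep 1, 2007 + 25 days = Sep 26, 2007.
The first dose is administered: Sep 26, 2007 + 60 days = Nov 25, 2007.
Comparing: the vials are thawed on Sep 27, 2007 vs the first dose is administered on Nov 25, 2007. Earlier: the vials are thawed.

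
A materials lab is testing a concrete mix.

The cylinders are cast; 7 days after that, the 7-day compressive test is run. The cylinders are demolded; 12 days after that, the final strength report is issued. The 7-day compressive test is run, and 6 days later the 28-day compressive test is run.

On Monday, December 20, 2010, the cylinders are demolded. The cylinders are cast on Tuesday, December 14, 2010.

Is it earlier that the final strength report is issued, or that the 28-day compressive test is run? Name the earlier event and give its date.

The cylinders are demolded: Dec 20, 2010.
The final strength report is issued: Dec 20, 2010 + 12 days = Jan 1, 2011.
The cylinders are cast: Dec 14, 2010.
The 7-day compressive test is run: Dec 14, 2010 + 7 days = Dec 21, 2010.
The 28-day compressive test is run: Dec 21, 2010 + 6 days = Dec 27, 2010.
Comparing: the final strength report is issued on Jan 1, 2011 vs the 28-day compressive test is run on Dec 27, 2010. Earlier: the 28-day compressive test is run.

The 28-day compressive test is run — Monday, December 27, 2010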